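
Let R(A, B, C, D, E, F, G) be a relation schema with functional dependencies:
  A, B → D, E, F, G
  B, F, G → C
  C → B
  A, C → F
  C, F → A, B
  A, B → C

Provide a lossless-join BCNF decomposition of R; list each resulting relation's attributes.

Candidate keys of the original relation: {A, B}, {A, C}, {B, F, G}, {C, F}.
Within {A, B, C, D, E, F, G}: {C}⁺ ∩ {A, B, C, D, E, F, G} = {B, C}, not the whole set, so C → B violates BCNF; decompose into {B, C} and {A, C, D, E, F, G}.
{B, C} is in BCNF.
{A, C, D, E, F, G} is in BCNF.

{A, C, D, E, F, G}; {B, C}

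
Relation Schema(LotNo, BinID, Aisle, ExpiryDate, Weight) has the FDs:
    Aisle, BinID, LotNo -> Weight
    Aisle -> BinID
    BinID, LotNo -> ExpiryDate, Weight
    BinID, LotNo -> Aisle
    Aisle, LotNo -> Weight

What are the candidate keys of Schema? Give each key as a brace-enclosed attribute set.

{LotNo} never appears on the right of any FD, so every key must include it.
{Aisle, LotNo} is a candidate key since {Aisle, LotNo}⁺ = {Aisle, BinID, ExpiryDate, LotNo, Weight} covers every attribute.
{BinID, LotNo} is a candidate key since {BinID, LotNo}⁺ = {Aisle, BinID, ExpiryDate, LotNo, Weight} covers every attribute.
These are minimal and exhaustive — every other superkey contains one of them.

{Aisle, LotNo}, {BinID, LotNo}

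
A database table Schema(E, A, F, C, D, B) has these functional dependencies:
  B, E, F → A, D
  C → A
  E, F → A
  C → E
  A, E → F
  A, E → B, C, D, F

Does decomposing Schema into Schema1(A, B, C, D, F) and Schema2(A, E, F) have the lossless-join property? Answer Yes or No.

Common attributes: {A, F}; their closure is {A, F}.
Schema1 ⊄ {A, F} and Schema2 ⊄ {A, F}, so the split is lossy.

No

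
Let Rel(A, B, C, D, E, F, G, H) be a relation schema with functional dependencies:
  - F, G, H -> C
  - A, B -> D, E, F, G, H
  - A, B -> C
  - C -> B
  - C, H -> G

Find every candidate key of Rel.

{A, B}, {A, C}, {A, F, G, H}

{A} never appears on the right of any FD, so every key must include it.
{A, B}⁺ = {A, B, C, D, E, F, G, H} — all of the relation — so {A, B} is a candidate key.
{A, C}⁺ = {A, B, C, D, E, F, G, H} — all of the relation — so {A, C} is a candidate key.
{A, F, G, H}⁺ = {A, B, C, D, E, F, G, H} — all of the relation — so {A, F, G, H} is a candidate key.
These are minimal and exhaustive — every other superkey contains one of them.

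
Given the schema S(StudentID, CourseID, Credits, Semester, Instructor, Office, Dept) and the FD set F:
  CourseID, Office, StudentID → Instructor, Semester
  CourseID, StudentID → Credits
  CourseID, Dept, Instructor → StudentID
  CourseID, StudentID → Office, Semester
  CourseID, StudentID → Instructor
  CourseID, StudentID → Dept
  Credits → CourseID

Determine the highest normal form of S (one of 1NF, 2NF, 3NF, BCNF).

3NF

Candidate keys: {CourseID, Dept, Instructor}, {CourseID, StudentID}, {Credits, Dept, Instructor}, {Credits, StudentID}. Prime attributes: {CourseID, Credits, Dept, Instructor, StudentID}.
For Credits → CourseID we have {Credits}⁺ = {CourseID, Credits}; {Credits} is not a superkey, so BCNF fails.
But every attribute on its right side ({CourseID}) is prime, and the same holds for every other non-superkey FD, so 3NF still holds.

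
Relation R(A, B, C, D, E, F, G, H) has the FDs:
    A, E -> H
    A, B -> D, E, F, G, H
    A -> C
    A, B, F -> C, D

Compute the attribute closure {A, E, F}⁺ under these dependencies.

{A, C, E, F, H}

Start with {A, E, F}.
A, E -> H applies; add {H} → now {A, E, F, H}.
A -> C applies; add {C} → now {A, C, E, F, H}.
No further FD applies.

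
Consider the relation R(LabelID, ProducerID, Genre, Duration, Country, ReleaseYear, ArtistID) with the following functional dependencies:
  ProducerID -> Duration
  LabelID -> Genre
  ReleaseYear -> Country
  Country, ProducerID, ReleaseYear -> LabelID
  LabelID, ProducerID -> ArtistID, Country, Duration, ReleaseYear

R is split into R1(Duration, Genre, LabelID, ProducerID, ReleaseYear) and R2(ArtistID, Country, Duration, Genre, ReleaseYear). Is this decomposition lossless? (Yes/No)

No

The shared attributes are {Duration, Genre, ReleaseYear} and {Duration, Genre, ReleaseYear}⁺ = {Country, Duration, Genre, ReleaseYear}.
The closure covers neither R1 nor R2 entirely; the join is not lossless.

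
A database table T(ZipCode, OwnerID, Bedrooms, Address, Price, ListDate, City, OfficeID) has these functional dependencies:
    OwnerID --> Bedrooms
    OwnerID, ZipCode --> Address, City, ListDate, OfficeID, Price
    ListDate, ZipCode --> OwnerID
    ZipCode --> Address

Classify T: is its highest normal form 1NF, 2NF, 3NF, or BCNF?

Candidate keys: {ListDate, ZipCode}, {OwnerID, ZipCode}. Prime attributes: {ListDate, OwnerID, ZipCode}.
For OwnerID --> Bedrooms we have {OwnerID}⁺ = {Bedrooms, OwnerID}; {OwnerID} is not a superkey, so BCNF fails.
OwnerID --> Bedrooms has non-prime {Bedrooms} on the right and a non-superkey on the left, so 3NF fails.
The proper key subset {ZipCode} of {ListDate, ZipCode} determines non-prime {Address}, so the relation is not even in 2NF.

1NF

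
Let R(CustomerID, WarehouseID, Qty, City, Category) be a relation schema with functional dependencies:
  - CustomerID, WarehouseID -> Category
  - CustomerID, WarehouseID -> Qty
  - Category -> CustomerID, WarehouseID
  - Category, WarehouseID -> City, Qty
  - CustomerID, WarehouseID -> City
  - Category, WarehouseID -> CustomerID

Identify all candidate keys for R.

{Category}, {CustomerID, WarehouseID}

{Category} is a candidate key since {Category}⁺ = {Category, City, CustomerID, Qty, WarehouseID} covers every attribute.
{CustomerID, WarehouseID} is a candidate key since {CustomerID, WarehouseID}⁺ = {Category, City, CustomerID, Qty, WarehouseID} covers every attribute.
Any other superkey properly contains one of these, so there are no further candidate keys.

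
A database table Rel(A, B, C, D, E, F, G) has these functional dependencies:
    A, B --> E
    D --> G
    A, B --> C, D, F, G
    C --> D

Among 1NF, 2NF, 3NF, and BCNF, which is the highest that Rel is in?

2NF

Candidate key: {A, B}. Prime attributes: {A, B}.
D --> G breaks BCNF: {D}⁺ = {D, G}, so {D} is not a superkey.
Because {G} is non-prime and the left side of D --> G is not a superkey, the relation is not in 3NF.
Checking every proper subset of each key, none determines a non-prime attribute — 2NF is satisfied.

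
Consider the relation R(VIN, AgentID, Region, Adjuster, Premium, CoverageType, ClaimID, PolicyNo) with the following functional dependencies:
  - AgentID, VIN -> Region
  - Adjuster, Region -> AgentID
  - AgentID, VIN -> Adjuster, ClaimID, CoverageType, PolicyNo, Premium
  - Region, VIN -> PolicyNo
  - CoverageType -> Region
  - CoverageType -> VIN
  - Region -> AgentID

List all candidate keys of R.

{CoverageType} is a candidate key since {CoverageType}⁺ = {Adjuster, AgentID, ClaimID, CoverageType, PolicyNo, Premium, Region, VIN} covers every attribute.
{AgentID, VIN} is a candidate key since {AgentID, VIN}⁺ = {Adjuster, AgentID, ClaimID, CoverageType, PolicyNo, Premium, Region, VIN} covers every attribute.
{Region, VIN} is a candidate key since {Region, VIN}⁺ = {Adjuster, AgentID, ClaimID, CoverageType, PolicyNo, Premium, Region, VIN} covers every attribute.
No proper subset of any of these is a key, and no other minimal superkey exists.

{AgentID, VIN}, {CoverageType}, {Region, VIN}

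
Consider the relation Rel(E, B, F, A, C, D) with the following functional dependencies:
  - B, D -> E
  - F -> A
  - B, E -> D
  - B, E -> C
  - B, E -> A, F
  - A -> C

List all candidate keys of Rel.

{B, D}, {B, E}

{B} never appears on the right of any FD, so every key must include it.
{B, D} is a candidate key since {B, D}⁺ = {A, B, C, D, E, F} covers every attribute.
{B, E} is a candidate key since {B, E}⁺ = {A, B, C, D, E, F} covers every attribute.
These are minimal and exhaustive — every other superkey contains one of them.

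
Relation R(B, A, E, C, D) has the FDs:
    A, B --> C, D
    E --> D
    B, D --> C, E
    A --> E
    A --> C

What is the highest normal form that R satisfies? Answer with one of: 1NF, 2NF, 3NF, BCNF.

1NF

Candidate key: {A, B}. Prime attributes: {A, B}.
For E --> D we have {E}⁺ = {D, E}; {E} is not a superkey, so BCNF fails.
E --> D has non-prime {D} on the right and a non-superkey on the left, so 3NF fails.
The proper key subset {A} of {A, B} determines non-prime {C, D, E}, so the relation is not even in 2NF.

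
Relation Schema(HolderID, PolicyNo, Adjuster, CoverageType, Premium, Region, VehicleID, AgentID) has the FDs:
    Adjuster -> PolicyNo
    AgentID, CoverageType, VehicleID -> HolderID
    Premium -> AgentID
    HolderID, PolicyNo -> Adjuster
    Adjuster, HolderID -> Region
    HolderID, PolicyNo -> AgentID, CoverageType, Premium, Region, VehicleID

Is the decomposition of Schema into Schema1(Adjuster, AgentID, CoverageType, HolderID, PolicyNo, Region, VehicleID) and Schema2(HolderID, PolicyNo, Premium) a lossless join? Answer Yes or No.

Common attributes: {HolderID, PolicyNo}; their closure is {Adjuster, AgentID, CoverageType, HolderID, PolicyNo, Premium, Region, VehicleID}.
Schema1 is contained in that closure, so Schema1 ∩ Schema2 -> Schema1 holds and the join is lossless.

Yes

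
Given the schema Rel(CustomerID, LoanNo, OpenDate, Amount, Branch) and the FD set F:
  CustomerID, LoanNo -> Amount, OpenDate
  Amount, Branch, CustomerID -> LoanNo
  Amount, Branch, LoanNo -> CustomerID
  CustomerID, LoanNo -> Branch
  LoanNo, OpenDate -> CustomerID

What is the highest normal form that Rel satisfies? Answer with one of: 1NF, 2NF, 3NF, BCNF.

BCNF

Candidate keys: {Amount, Branch, CustomerID}, {Amount, Branch, LoanNo}, {CustomerID, LoanNo}, {LoanNo, OpenDate}. Prime attributes: {Amount, Branch, CustomerID, LoanNo, OpenDate}.
Each dependency's left side is a superkey — BCNF holds.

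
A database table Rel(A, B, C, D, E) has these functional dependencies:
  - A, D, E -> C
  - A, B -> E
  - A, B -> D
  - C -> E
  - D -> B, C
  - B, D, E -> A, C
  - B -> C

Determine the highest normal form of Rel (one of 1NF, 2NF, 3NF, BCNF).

1NF

Candidate keys: {A, B}, {D}. Prime attributes: {A, B, D}.
C -> E breaks BCNF: {C}⁺ = {C, E}, so {C} is not a superkey.
Because {E} is non-prime and the left side of C -> E is not a superkey, the relation is not in 3NF.
{B} is a proper subset of the key {A, B}, and {B}⁺ contains the non-prime attributes {C, E} — a partial dependency, so 2NF is violated.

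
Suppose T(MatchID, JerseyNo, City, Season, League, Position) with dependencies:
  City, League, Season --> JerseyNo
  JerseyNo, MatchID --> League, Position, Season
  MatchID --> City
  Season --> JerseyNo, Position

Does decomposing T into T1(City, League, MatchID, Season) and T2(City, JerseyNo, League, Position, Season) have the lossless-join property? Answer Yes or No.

Yes

The shared attributes are {City, League, Season} and {City, League, Season}⁺ = {City, JerseyNo, League, Position, Season}.
Since T2 ⊆ {City, JerseyNo, League, Position, Season}, the intersection is a superkey of T2; the decomposition is lossless.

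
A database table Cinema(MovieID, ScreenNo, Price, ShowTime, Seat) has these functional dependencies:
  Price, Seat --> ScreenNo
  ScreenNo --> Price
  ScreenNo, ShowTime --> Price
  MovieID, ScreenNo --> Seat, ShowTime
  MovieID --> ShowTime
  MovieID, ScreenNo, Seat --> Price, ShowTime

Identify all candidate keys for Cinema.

{MovieID, Price, Seat}, {MovieID, ScreenNo}

No FD produces {MovieID}, so it must be in every candidate key.
{MovieID, ScreenNo}⁺ = {MovieID, Price, ScreenNo, Seat, ShowTime}, which is every attribute, so {MovieID, ScreenNo} is a candidate key.
{MovieID, Price, Seat}⁺ = {MovieID, Price, ScreenNo, Seat, ShowTime}, which is every attribute, so {MovieID, Price, Seat} is a candidate key.
Any other superkey properly contains one of these, so there are no further candidate keys.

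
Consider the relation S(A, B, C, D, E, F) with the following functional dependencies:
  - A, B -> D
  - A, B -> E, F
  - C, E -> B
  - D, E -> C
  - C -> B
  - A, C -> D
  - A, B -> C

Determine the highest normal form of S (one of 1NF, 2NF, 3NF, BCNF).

Candidate keys: {A, B}, {A, C}, {A, D, E}. Prime attributes: {A, B, C, D, E}.
C, E -> B breaks BCNF: {C, E}⁺ = {B, C, E}, so {C, E} is not a superkey.
Since {B} ⊆ prime attributes and every other non-superkey FD also has a prime right side, the schema is in 3NF.

3NF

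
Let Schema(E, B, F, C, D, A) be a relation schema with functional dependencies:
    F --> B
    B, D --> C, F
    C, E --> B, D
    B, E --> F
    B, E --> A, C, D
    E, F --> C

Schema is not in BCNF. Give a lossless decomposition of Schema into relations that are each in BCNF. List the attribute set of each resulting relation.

Candidate keys of the original relation: {B, E}, {C, E}, {E, F}.
Within {A, B, C, D, E, F}: {F}⁺ ∩ {A, B, C, D, E, F} = {B, F}, not the whole set, so F --> B violates BCNF; decompose into {B, F} and {A, C, D, E, F}.
{B, F}: every determinant is a superkey — BCNF.
Within {A, C, D, E, F}: {D, F}⁺ ∩ {A, C, D, E, F} = {C, D, F}, not the whole set, so D, F --> C violates BCNF; decompose into {C, D, F} and {A, D, E, F}.
{C, D, F}: every determinant is a superkey — BCNF.
{A, D, E, F}: every determinant is a superkey — BCNF.

{A, D, E, F}; {B, F}; {C, D, F}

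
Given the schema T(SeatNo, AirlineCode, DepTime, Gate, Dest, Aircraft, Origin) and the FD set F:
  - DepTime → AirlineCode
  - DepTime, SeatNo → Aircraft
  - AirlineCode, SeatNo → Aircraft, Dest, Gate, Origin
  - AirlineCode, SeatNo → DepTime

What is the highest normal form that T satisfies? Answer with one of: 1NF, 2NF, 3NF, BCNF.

3NF

Candidate keys: {AirlineCode, SeatNo}, {DepTime, SeatNo}. Prime attributes: {AirlineCode, DepTime, SeatNo}.
DepTime → AirlineCode: {DepTime}⁺ = {AirlineCode, DepTime}, which is not all of the attributes, so the left side is not a superkey — BCNF is violated.
Since {AirlineCode} ⊆ prime attributes and every other non-superkey FD also has a prime right side, the schema is in 3NF.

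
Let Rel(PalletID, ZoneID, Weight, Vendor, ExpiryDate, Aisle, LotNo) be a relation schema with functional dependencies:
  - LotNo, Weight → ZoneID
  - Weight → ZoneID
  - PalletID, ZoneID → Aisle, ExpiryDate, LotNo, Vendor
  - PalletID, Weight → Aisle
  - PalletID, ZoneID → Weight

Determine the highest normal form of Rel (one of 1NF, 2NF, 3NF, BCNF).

3NF

Candidate keys: {PalletID, Weight}, {PalletID, ZoneID}. Prime attributes: {PalletID, Weight, ZoneID}.
For LotNo, Weight → ZoneID we have {LotNo, Weight}⁺ = {LotNo, Weight, ZoneID}; {LotNo, Weight} is not a superkey, so BCNF fails.
Its right-hand attributes {ZoneID} are all prime, as are those of every other non-superkey FD — the relation is in 3NF.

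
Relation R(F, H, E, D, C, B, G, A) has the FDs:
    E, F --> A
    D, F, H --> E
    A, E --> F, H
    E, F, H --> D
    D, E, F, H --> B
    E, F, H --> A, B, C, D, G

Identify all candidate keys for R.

{A, E} is a candidate key since {A, E}⁺ = {A, B, C, D, E, F, G, H} covers every attribute.
{E, F} is a candidate key since {E, F}⁺ = {A, B, C, D, E, F, G, H} covers every attribute.
{D, F, H} is a candidate key since {D, F, H}⁺ = {A, B, C, D, E, F, G, H} covers every attribute.
Any other superkey properly contains one of these, so there are no further candidate keys.

{A, E}, {D, F, H}, {E, F}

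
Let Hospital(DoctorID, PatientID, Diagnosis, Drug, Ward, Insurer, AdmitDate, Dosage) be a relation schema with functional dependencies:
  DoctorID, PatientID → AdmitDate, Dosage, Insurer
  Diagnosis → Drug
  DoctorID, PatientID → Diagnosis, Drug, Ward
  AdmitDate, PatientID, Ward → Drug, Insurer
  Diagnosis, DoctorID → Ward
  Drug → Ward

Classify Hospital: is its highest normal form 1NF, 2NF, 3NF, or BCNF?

Candidate key: {DoctorID, PatientID}. Prime attributes: {DoctorID, PatientID}.
For Diagnosis → Drug we have {Diagnosis}⁺ = {Diagnosis, Drug, Ward}; {Diagnosis} is not a superkey, so BCNF fails.
Because {Drug} is non-prime and the left side of Diagnosis → Drug is not a superkey, the relation is not in 3NF.
Checking every proper subset of each key, none determines a non-prime attribute — 2NF is satisfied.

2NF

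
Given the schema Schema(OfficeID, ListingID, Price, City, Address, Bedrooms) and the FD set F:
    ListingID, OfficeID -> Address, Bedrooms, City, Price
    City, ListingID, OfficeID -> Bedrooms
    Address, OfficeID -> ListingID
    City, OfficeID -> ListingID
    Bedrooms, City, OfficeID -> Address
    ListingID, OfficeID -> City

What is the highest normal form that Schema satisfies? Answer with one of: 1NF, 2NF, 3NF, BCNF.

BCNF

Candidate keys: {Address, OfficeID}, {City, OfficeID}, {ListingID, OfficeID}. Prime attributes: {Address, City, ListingID, OfficeID}.
Every FD has a superkey on the left, so the relation is in BCNF.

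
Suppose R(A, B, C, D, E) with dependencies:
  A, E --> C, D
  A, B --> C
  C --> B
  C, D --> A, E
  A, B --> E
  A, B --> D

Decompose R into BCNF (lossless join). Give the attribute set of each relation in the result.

{A, C, D, E}; {B, C}

Candidate keys of the original relation: {A, B}, {A, C}, {A, E}, {C, D}.
Within {A, B, C, D, E}: {C}⁺ ∩ {A, B, C, D, E} = {B, C}, not the whole set, so C --> B violates BCNF; decompose into {B, C} and {A, C, D, E}.
{B, C} is in BCNF.
{A, C, D, E} is in BCNF.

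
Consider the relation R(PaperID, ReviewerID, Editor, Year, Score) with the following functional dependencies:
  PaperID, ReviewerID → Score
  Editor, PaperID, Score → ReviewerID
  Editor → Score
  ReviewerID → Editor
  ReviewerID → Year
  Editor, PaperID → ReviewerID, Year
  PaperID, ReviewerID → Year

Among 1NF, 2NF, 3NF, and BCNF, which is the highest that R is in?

1NF

Candidate keys: {Editor, PaperID}, {PaperID, ReviewerID}. Prime attributes: {Editor, PaperID, ReviewerID}.
Editor → Score: {Editor}⁺ = {Editor, Score}, which is not all of the attributes, so the left side is not a superkey — BCNF is violated.
Editor → Score has non-prime {Score} on the right and a non-superkey on the left, so 3NF fails.
Since {Editor} ⊂ {Editor, PaperID} and {Editor}⁺ ⊇ {Score} with {Score} non-prime, there is a partial dependency; 2NF fails.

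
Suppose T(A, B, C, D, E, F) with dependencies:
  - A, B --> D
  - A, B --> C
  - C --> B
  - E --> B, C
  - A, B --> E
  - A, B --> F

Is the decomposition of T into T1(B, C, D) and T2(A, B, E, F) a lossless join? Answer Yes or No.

T1 ∩ T2 = {B}; its closure under F is {B}.
Neither T1 nor T2 is contained in that closure, so the decomposition is lossy.

No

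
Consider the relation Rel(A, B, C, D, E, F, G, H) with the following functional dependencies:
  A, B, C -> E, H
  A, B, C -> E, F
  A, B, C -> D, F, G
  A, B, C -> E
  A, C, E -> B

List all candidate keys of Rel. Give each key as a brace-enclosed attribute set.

{A, B, C}, {A, C, E}

{A, C} never appear on the right of any FD, so every key must include all of them.
{A, B, C}⁺ = {A, B, C, D, E, F, G, H}, which is every attribute, so {A, B, C} is a candidate key.
{A, C, E}⁺ = {A, B, C, D, E, F, G, H}, which is every attribute, so {A, C, E} is a candidate key.
These are minimal and exhaustive — every other superkey contains one of them.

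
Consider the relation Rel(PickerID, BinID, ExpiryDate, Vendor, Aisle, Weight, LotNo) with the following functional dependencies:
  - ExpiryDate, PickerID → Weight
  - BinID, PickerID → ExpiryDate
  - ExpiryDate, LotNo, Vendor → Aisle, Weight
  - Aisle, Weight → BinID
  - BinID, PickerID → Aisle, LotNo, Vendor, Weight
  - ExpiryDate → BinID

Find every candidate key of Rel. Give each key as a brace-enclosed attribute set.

No FD produces {PickerID}, so it must be in every candidate key.
{BinID, PickerID}⁺ = {Aisle, BinID, ExpiryDate, LotNo, PickerID, Vendor, Weight} — all of the relation — so {BinID, PickerID} is a candidate key.
{ExpiryDate, PickerID}⁺ = {Aisle, BinID, ExpiryDate, LotNo, PickerID, Vendor, Weight} — all of the relation — so {ExpiryDate, PickerID} is a candidate key.
{Aisle, PickerID, Weight}⁺ = {Aisle, BinID, ExpiryDate, LotNo, PickerID, Vendor, Weight} — all of the relation — so {Aisle, PickerID, Weight} is a candidate key.
No proper subset of any of these is a key, and no other minimal superkey exists.

{Aisle, PickerID, Weight}, {BinID, PickerID}, {ExpiryDate, PickerID}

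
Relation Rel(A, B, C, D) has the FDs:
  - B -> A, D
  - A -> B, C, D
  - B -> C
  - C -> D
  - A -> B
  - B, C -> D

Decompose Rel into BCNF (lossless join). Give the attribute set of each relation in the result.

{A, B, C}; {C, D}

Candidate keys of the original relation: {A}, {B}.
Within {A, B, C, D}: {C}⁺ ∩ {A, B, C, D} = {C, D}, not the whole set, so C -> D violates BCNF; decompose into {C, D} and {A, B, C}.
{C, D} is in BCNF.
{A, B, C} is in BCNF.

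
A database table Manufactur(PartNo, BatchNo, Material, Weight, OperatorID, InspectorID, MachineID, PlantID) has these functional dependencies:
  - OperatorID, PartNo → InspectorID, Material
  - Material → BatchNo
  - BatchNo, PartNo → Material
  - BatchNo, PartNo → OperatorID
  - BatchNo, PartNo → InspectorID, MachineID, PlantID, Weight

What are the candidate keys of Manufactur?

{BatchNo, PartNo}, {Material, PartNo}, {OperatorID, PartNo}

{PartNo} never appears on the right of any FD, so every key must include it.
Closure of {BatchNo, PartNo} is {BatchNo, InspectorID, MachineID, Material, OperatorID, PartNo, PlantID, Weight}, the whole schema; {BatchNo, PartNo} is a candidate key.
Closure of {Material, PartNo} is {BatchNo, InspectorID, MachineID, Material, OperatorID, PartNo, PlantID, Weight}, the whole schema; {Material, PartNo} is a candidate key.
Closure of {OperatorID, PartNo} is {BatchNo, InspectorID, MachineID, Material, OperatorID, PartNo, PlantID, Weight}, the whole schema; {OperatorID, PartNo} is a candidate key.
These are minimal and exhaustive — every other superkey contains one of them.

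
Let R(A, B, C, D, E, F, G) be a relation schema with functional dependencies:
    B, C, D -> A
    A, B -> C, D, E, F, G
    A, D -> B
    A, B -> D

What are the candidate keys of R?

{A, B} is a candidate key since {A, B}⁺ = {A, B, C, D, E, F, G} covers every attribute.
{A, D} is a candidate key since {A, D}⁺ = {A, B, C, D, E, F, G} covers every attribute.
{B, C, D} is a candidate key since {B, C, D}⁺ = {A, B, C, D, E, F, G} covers every attribute.
Any other superkey properly contains one of these, so there are no further candidate keys.

{A, B}, {A, D}, {B, C, D}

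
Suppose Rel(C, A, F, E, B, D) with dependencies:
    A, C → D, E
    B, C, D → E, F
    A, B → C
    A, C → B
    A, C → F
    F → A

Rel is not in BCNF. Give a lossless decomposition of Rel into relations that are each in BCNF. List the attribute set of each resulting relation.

{A, F}; {B, C, D, E, F}

Candidate keys of the original relation: {A, B}, {A, C}, {B, C, D}, {B, F}, {C, F}.
In {A, B, C, D, E, F}, {F} is not a superkey ({F}⁺ restricted to this set is {A, F}), so split on F → A into {A, F} and {B, C, D, E, F}.
{A, F} is in BCNF.
{B, C, D, E, F} is in BCNF.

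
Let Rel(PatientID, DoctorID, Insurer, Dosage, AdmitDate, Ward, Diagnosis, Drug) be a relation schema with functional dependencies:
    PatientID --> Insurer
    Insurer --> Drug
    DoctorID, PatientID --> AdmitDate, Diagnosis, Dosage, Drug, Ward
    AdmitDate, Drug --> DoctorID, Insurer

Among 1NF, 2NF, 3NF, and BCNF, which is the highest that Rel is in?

1NF

Candidate keys: {AdmitDate, PatientID}, {DoctorID, PatientID}. Prime attributes: {AdmitDate, DoctorID, PatientID}.
PatientID --> Insurer: {PatientID}⁺ = {Drug, Insurer, PatientID}, which is not all of the attributes, so the left side is not a superkey — BCNF is violated.
PatientID --> Insurer determines the non-prime attribute {Insurer} from a non-superkey — 3NF is violated.
The proper key subset {PatientID} of {AdmitDate, PatientID} determines non-prime {Drug, Insurer}, so the relation is not even in 2NF.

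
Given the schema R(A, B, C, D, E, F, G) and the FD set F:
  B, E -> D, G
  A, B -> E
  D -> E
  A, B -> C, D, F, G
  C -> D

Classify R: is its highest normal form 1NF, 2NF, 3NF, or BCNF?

2NF

Candidate key: {A, B}. Prime attributes: {A, B}.
B, E -> D, G: {B, E}⁺ = {B, D, E, G}, which is not all of the attributes, so the left side is not a superkey — BCNF is violated.
B, E -> D, G determines the non-prime attributes {D, G} from a non-superkey — 3NF is violated.
Checking every proper subset of each key, none determines a non-prime attribute — 2NF is satisfied.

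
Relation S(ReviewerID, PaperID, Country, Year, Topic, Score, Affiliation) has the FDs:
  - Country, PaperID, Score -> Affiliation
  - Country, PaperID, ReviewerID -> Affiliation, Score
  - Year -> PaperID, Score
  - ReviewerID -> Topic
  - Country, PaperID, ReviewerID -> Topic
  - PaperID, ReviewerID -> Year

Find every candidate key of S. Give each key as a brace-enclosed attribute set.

Attributes never on any right-hand side: {Country, ReviewerID} — every candidate key must contain all of them.
{Country, PaperID, ReviewerID} is a candidate key since {Country, PaperID, ReviewerID}⁺ = {Affiliation, Country, PaperID, ReviewerID, Score, Topic, Year} covers every attribute.
{Country, ReviewerID, Year} is a candidate key since {Country, ReviewerID, Year}⁺ = {Affiliation, Country, PaperID, ReviewerID, Score, Topic, Year} covers every attribute.
No proper subset of any of these is a key, and no other minimal superkey exists.

{Country, PaperID, ReviewerID}, {Country, ReviewerID, Year}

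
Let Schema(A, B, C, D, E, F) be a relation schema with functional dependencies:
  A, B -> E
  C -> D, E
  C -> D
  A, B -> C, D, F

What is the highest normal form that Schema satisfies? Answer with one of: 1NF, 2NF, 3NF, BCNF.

Candidate key: {A, B}. Prime attributes: {A, B}.
C -> D, E breaks BCNF: {C}⁺ = {C, D, E}, so {C} is not a superkey.
C -> D, E determines the non-prime attributes {D, E} from a non-superkey — 3NF is violated.
Checking every proper subset of each key, none determines a non-prime attribute — 2NF is satisfied.

2NF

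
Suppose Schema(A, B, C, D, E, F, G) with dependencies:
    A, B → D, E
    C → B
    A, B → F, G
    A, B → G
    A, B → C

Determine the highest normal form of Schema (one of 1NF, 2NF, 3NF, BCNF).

Candidate keys: {A, B}, {A, C}. Prime attributes: {A, B, C}.
C → B: {C}⁺ = {B, C}, which is not all of the attributes, so the left side is not a superkey — BCNF is violated.
Since {B} ⊆ prime attributes and every other non-superkey FD also has a prime right side, the schema is in 3NF.

3NF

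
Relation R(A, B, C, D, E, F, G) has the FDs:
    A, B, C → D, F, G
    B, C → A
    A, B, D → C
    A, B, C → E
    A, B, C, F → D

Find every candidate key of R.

{A, B, D}, {B, C}

Attributes never on any right-hand side: {B} — every candidate key must contain it.
Closure of {B, C} is {A, B, C, D, E, F, G}, the whole schema; {B, C} is a candidate key.
Closure of {A, B, D} is {A, B, C, D, E, F, G}, the whole schema; {A, B, D} is a candidate key.
Any other superkey properly contains one of these, so there are no further candidate keys.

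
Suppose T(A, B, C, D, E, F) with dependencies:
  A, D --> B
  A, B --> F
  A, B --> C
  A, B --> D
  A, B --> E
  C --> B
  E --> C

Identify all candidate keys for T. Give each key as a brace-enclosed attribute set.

{A, B}, {A, C}, {A, D}, {A, E}

No FD produces {A}, so it must be in every candidate key.
{A, B}⁺ = {A, B, C, D, E, F}, which is every attribute, so {A, B} is a candidate key.
{A, C}⁺ = {A, B, C, D, E, F}, which is every attribute, so {A, C} is a candidate key.
{A, D}⁺ = {A, B, C, D, E, F}, which is every attribute, so {A, D} is a candidate key.
{A, E}⁺ = {A, B, C, D, E, F}, which is every attribute, so {A, E} is a candidate key.
These are minimal and exhaustive — every other superkey contains one of them.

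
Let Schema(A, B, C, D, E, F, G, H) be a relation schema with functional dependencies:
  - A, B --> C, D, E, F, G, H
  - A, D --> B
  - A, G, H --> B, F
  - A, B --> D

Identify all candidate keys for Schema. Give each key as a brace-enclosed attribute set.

No FD produces {A}, so it must be in every candidate key.
{A, B} is a candidate key since {A, B}⁺ = {A, B, C, D, E, F, G, H} covers every attribute.
{A, D} is a candidate key since {A, D}⁺ = {A, B, C, D, E, F, G, H} covers every attribute.
{A, G, H} is a candidate key since {A, G, H}⁺ = {A, B, C, D, E, F, G, H} covers every attribute.
Any other superkey properly contains one of these, so there are no further candidate keys.

{A, B}, {A, D}, {A, G, H}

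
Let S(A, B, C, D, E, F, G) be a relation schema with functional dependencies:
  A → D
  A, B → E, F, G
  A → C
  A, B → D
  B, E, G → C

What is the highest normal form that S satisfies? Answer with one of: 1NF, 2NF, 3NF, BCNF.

Candidate key: {A, B}. Prime attributes: {A, B}.
A → D breaks BCNF: {A}⁺ = {A, C, D}, so {A} is not a superkey.
A → D determines the non-prime attribute {D} from a non-superkey — 3NF is violated.
{A} is a proper subset of the key {A, B}, and {A}⁺ contains the non-prime attributes {C, D} — a partial dependency, so 2NF is violated.

1NF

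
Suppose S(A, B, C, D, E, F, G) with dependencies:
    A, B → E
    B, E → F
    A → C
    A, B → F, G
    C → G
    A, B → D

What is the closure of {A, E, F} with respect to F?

{A, C, E, F, G}

Start with {A, E, F}.
A → C applies; add {C} → now {A, C, E, F}.
C → G applies; add {G} → now {A, C, E, F, G}.
No further FD applies.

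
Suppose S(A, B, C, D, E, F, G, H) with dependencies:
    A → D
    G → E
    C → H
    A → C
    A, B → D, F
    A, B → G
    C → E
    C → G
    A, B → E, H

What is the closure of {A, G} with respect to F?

{A, C, D, E, G, H}

Start with {A, G}.
A → D applies; add {D} → now {A, D, G}.
G → E applies; add {E} → now {A, D, E, G}.
A → C applies; add {C} → now {A, C, D, E, G}.
C → H applies; add {H} → now {A, C, D, E, G, H}.
No further FD applies.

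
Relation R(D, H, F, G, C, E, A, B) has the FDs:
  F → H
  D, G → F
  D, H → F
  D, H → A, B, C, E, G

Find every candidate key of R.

Attributes never on any right-hand side: {D} — every candidate key must contain it.
{D, F}⁺ = {A, B, C, D, E, F, G, H} — all of the relation — so {D, F} is a candidate key.
{D, G}⁺ = {A, B, C, D, E, F, G, H} — all of the relation — so {D, G} is a candidate key.
{D, H}⁺ = {A, B, C, D, E, F, G, H} — all of the relation — so {D, H} is a candidate key.
These are minimal and exhaustive — every other superkey contains one of them.

{D, F}, {D, G}, {D, H}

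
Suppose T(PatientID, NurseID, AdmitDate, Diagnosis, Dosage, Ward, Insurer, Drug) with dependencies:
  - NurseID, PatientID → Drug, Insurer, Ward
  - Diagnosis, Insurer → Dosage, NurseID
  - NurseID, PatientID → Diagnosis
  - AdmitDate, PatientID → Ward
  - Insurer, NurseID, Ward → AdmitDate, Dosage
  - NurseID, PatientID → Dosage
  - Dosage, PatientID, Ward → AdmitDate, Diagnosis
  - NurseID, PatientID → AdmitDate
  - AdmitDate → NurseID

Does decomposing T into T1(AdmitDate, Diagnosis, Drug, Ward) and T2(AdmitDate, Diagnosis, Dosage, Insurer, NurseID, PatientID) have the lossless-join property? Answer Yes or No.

Common attributes: {AdmitDate, Diagnosis}; their closure is {AdmitDate, Diagnosis, NurseID}.
Neither T1 nor T2 is contained in that closure, so the decomposition is lossy.

No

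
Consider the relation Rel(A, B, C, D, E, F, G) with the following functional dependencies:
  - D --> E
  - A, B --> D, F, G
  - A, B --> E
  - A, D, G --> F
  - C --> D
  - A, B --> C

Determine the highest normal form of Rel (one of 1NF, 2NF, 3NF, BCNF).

Candidate key: {A, B}. Prime attributes: {A, B}.
D --> E breaks BCNF: {D}⁺ = {D, E}, so {D} is not a superkey.
D --> E determines the non-prime attribute {E} from a non-superkey — 3NF is violated.
No proper subset of a key has a non-prime attribute in its closure, so there is no partial dependency; 2NF holds.

2NF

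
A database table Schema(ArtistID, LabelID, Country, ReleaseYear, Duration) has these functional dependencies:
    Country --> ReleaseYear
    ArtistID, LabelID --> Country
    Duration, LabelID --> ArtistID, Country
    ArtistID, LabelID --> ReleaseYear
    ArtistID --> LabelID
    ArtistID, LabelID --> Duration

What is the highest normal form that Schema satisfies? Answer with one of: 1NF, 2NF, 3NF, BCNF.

Candidate keys: {ArtistID}, {Duration, LabelID}. Prime attributes: {ArtistID, Duration, LabelID}.
Country --> ReleaseYear: {Country}⁺ = {Country, ReleaseYear}, which is not all of the attributes, so the left side is not a superkey — BCNF is violated.
Country --> ReleaseYear determines the non-prime attribute {ReleaseYear} from a non-superkey — 3NF is violated.
Checking every proper subset of each key, none determines a non-prime attribute — 2NF is satisfied.

2NF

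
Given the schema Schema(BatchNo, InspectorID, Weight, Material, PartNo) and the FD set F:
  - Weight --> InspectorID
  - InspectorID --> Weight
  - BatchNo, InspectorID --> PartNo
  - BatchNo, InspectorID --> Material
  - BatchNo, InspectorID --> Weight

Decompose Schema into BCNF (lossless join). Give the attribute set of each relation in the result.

{BatchNo, Material, PartNo, Weight}; {InspectorID, Weight}

Candidate keys of the original relation: {BatchNo, InspectorID}, {BatchNo, Weight}.
Within {BatchNo, InspectorID, Material, PartNo, Weight}: {Weight}⁺ ∩ {BatchNo, InspectorID, Material, PartNo, Weight} = {InspectorID, Weight}, not the whole set, so Weight --> InspectorID violates BCNF; decompose into {InspectorID, Weight} and {BatchNo, Material, PartNo, Weight}.
{InspectorID, Weight} has no BCNF violation.
{BatchNo, Material, PartNo, Weight} has no BCNF violation.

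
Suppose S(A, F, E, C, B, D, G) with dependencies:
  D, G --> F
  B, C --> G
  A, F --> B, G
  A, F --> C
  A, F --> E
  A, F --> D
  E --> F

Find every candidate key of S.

No FD produces {A}, so it must be in every candidate key.
{A, E}⁺ = {A, B, C, D, E, F, G} — all of the relation — so {A, E} is a candidate key.
{A, F}⁺ = {A, B, C, D, E, F, G} — all of the relation — so {A, F} is a candidate key.
{A, D, G}⁺ = {A, B, C, D, E, F, G} — all of the relation — so {A, D, G} is a candidate key.
{A, B, C, D}⁺ = {A, B, C, D, E, F, G} — all of the relation — so {A, B, C, D} is a candidate key.
No proper subset of any of these is a key, and no other minimal superkey exists.

{A, B, C, D}, {A, D, G}, {A, E}, {A, F}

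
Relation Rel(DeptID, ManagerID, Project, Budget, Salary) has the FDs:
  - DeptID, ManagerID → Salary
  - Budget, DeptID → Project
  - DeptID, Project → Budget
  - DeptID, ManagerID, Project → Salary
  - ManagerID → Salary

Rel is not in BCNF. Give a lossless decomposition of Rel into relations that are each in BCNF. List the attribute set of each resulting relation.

Candidate keys of the original relation: {Budget, DeptID, ManagerID}, {DeptID, ManagerID, Project}.
{Budget, DeptID, ManagerID, Project, Salary}: {DeptID, ManagerID} determines {DeptID, ManagerID, Salary} here but is not a superkey — split on DeptID, ManagerID → Salary, giving {DeptID, ManagerID, Salary} and {Budget, DeptID, ManagerID, Project}.
{DeptID, ManagerID, Salary}: {ManagerID} determines {ManagerID, Salary} here but is not a superkey — split on ManagerID → Salary, giving {ManagerID, Salary} and {DeptID, ManagerID}.
{ManagerID, Salary} is in BCNF.
{DeptID, ManagerID} is in BCNF.
{Budget, DeptID, ManagerID, Project}: {Budget, DeptID} determines {Budget, DeptID, Project} here but is not a superkey — split on Budget, DeptID → Project, giving {Budget, DeptID, Project} and {Budget, DeptID, ManagerID}.
{Budget, DeptID, Project} is in BCNF.
{Budget, DeptID, ManagerID} is in BCNF.

{Budget, DeptID, ManagerID}; {Budget, DeptID, Project}; {ManagerID, Salary}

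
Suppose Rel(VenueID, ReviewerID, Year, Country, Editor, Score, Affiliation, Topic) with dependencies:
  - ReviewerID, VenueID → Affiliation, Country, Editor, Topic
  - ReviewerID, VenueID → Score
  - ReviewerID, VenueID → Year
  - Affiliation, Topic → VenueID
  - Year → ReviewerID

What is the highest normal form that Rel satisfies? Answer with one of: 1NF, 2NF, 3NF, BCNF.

3NF

Candidate keys: {Affiliation, ReviewerID, Topic}, {Affiliation, Topic, Year}, {ReviewerID, VenueID}, {VenueID, Year}. Prime attributes: {Affiliation, ReviewerID, Topic, VenueID, Year}.
Affiliation, Topic → VenueID breaks BCNF: {Affiliation, Topic}⁺ = {Affiliation, Topic, VenueID}, so {Affiliation, Topic} is not a superkey.
Its right-hand attributes {VenueID} are all prime, as are those of every other non-superkey FD — the relation is in 3NF.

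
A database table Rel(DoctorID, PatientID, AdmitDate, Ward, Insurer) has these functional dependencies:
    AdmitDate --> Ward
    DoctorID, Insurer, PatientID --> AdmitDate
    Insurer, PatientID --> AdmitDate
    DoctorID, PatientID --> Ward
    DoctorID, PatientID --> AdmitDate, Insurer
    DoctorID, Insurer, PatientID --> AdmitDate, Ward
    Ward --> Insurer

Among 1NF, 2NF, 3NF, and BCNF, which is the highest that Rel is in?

Candidate key: {DoctorID, PatientID}. Prime attributes: {DoctorID, PatientID}.
AdmitDate --> Ward: {AdmitDate}⁺ = {AdmitDate, Insurer, Ward}, which is not all of the attributes, so the left side is not a superkey — BCNF is violated.
AdmitDate --> Ward has non-prime {Ward} on the right and a non-superkey on the left, so 3NF fails.
Checking every proper subset of each key, none determines a non-prime attribute — 2NF is satisfied.

2NF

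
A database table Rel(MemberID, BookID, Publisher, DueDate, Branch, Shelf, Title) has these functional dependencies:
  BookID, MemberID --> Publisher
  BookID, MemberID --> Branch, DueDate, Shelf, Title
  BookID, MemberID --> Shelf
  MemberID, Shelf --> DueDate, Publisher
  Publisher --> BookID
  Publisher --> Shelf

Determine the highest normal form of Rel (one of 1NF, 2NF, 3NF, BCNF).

Candidate keys: {BookID, MemberID}, {MemberID, Publisher}, {MemberID, Shelf}. Prime attributes: {BookID, MemberID, Publisher, Shelf}.
Publisher --> BookID: {Publisher}⁺ = {BookID, Publisher, Shelf}, which is not all of the attributes, so the left side is not a superkey — BCNF is violated.
Its right-hand attributes {BookID} are all prime, as are those of every other non-superkey FD — the relation is in 3NF.

3NF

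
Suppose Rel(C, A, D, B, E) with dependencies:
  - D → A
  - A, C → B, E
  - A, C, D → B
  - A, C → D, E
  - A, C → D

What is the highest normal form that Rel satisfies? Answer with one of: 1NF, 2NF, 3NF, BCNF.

Candidate keys: {A, C}, {C, D}. Prime attributes: {A, C, D}.
For D → A we have {D}⁺ = {A, D}; {D} is not a superkey, so BCNF fails.
Its right-hand attributes {A} are all prime, as are those of every other non-superkey FD — the relation is in 3NF.

3NF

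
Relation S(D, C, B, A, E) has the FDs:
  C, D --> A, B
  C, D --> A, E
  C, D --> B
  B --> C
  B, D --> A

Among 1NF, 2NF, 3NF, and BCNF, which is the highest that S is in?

Candidate keys: {B, D}, {C, D}. Prime attributes: {B, C, D}.
For B --> C we have {B}⁺ = {B, C}; {B} is not a superkey, so BCNF fails.
But every attribute on its right side ({C}) is prime, and the same holds for every other non-superkey FD, so 3NF still holds.

3NF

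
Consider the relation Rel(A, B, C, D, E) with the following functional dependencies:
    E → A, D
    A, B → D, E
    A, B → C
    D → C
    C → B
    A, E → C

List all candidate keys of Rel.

{E} is a candidate key since {E}⁺ = {A, B, C, D, E} covers every attribute.
{A, B} is a candidate key since {A, B}⁺ = {A, B, C, D, E} covers every attribute.
{A, C} is a candidate key since {A, C}⁺ = {A, B, C, D, E} covers every attribute.
{A, D} is a candidate key since {A, D}⁺ = {A, B, C, D, E} covers every attribute.
Any other superkey properly contains one of these, so there are no further candidate keys.

{A, B}, {A, C}, {A, D}, {E}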